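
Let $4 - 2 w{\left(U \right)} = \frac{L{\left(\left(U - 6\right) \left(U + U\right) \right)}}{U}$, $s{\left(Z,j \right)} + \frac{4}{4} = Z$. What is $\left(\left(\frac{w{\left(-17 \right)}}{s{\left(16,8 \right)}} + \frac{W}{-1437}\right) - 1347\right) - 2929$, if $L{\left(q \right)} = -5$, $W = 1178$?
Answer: $- \frac{1044754123}{244290} \approx -4276.7$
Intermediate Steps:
$s{\left(Z,j \right)} = -1 + Z$
$w{\left(U \right)} = 2 + \frac{5}{2 U}$ ($w{\left(U \right)} = 2 - \frac{\left(-5\right) \frac{1}{U}}{2} = 2 + \frac{5}{2 U}$)
$\left(\left(\frac{w{\left(-17 \right)}}{s{\left(16,8 \right)}} + \frac{W}{-1437}\right) - 1347\right) - 2929 = \left(\left(\frac{2 + \frac{5}{2 \left(-17\right)}}{-1 + 16} + \frac{1178}{-1437}\right) - 1347\right) - 2929 = \left(\left(\frac{2 + \frac{5}{2} \left(- \frac{1}{17}\right)}{15} + 1178 \left(- \frac{1}{1437}\right)\right) - 1347\right) - 2929 = \left(\left(\left(2 - \frac{5}{34}\right) \frac{1}{15} - \frac{1178}{1437}\right) - 1347\right) - 2929 = \left(\left(\frac{63}{34} \cdot \frac{1}{15} - \frac{1178}{1437}\right) - 1347\right) - 2929 = \left(\left(\frac{21}{170} - \frac{1178}{1437}\right) - 1347\right) - 2929 = \left(- \frac{170083}{244290} - 1347\right) - 2929 = - \frac{329228713}{244290} - 2929 = - \frac{1044754123}{244290}$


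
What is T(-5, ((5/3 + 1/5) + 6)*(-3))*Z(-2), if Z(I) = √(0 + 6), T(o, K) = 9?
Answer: 9*√6 ≈ 22.045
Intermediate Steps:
Z(I) = √6
T(-5, ((5/3 + 1/5) + 6)*(-3))*Z(-2) = 9*√6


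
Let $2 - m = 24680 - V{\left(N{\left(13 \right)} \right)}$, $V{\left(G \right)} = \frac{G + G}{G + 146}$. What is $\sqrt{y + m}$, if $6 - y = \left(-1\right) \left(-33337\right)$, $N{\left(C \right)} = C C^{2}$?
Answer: $\frac{i \sqrt{318438753699}}{2343} \approx 240.85 i$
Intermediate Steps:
$N{\left(C \right)} = C^{3}$
$V{\left(G \right)} = \frac{2 G}{146 + G}$
$y = -33331$ ($y = 6 - \left(-1\right) \left(-33337\right) = 6 - 33337 = -33331$)
$m = - \frac{57816160}{2343}$ ($m = 2 - \left(24680 - \frac{2 \cdot 13^{3}}{146 + 13^{3}}\right) = 2 - \left(24680 - 2 \cdot 2197 \frac{1}{146 + 2197}\right) = 2 - \left(24680 - 2 \cdot 2197 \cdot \frac{1}{2343}\right) = 2 - \left(24680 - \frac{4394}{2343}\right) = 2 - \frac{57820846}{2343} = - \frac{57816160}{2343} \approx -24676.0$)
$\sqrt{y + m} = \sqrt{-33331 - \frac{57816160}{2343}} = \sqrt{- \frac{135910693}{2343}} = \frac{i \sqrt{318438753699}}{2343}$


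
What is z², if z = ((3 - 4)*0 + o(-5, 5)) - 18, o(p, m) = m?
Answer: 169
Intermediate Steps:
z = -13 (z = ((3 - 4)*0 + 5) - 18 = (-1*0 + 5) - 18 = (0 + 5) - 18 = 5 - 18 = -13)
z² = (-13)² = 169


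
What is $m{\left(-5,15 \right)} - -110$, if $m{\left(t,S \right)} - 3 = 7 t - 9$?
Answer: $69$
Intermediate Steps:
$m{\left(t,S \right)} = -6 + 7 t$ ($m{\left(t,S \right)} = 3 + \left(7 t - 9\right) = 3 + \left(-9 + 7 t\right) = -6 + 7 t$)
$m{\left(-5,15 \right)} - -110 = \left(-6 + 7 \left(-5\right)\right) - -110 = \left(-6 - 35\right) + 110 = -41 + 110 = 69$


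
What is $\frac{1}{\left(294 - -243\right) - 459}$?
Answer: $\frac{1}{78} \approx 0.012821$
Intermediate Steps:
$\frac{1}{\left(294 - -243\right) - 459} = \frac{1}{\left(294 + 243\right) - 459} = \frac{1}{537 - 459} = \frac{1}{78}$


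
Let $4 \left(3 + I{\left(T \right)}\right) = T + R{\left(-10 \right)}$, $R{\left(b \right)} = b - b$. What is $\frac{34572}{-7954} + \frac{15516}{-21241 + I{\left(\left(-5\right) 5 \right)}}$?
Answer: $- \frac{1716155814}{338048977} \approx -5.0766$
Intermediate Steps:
$R{\left(b \right)} = 0$
$I{\left(T \right)} = -3 + \frac{T}{4}$ ($I{\left(T \right)} = -3 + \frac{T + 0}{4} = -3 + \frac{T}{4}$)
$\frac{34572}{-7954} + \frac{15516}{-21241 + I{\left(\left(-5\right) 5 \right)}} = \frac{34572}{-7954} + \frac{15516}{-21241 + \left(-3 + \frac{\left(-5\right) 5}{4}\right)} = 34572 \left(- \frac{1}{7954}\right) + \frac{15516}{-21241 + \left(-3 + \frac{1}{4} \left(-25\right)\right)} = - \frac{17286}{3977} + \frac{15516}{-21241 - \frac{37}{4}} = - \frac{17286}{3977} + \frac{15516}{- \frac{85001}{4}} = - \frac{17286}{3977} + 15516 \left(- \frac{4}{85001}\right) = - \frac{17286}{3977} - \frac{62064}{85001} = - \frac{1716155814}{338048977}$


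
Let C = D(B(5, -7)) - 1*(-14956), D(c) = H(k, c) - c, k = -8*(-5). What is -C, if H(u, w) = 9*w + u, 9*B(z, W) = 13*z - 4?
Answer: -135452/9 ≈ -15050.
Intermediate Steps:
k = 40
B(z, W) = -4/9 + 13*z/9 (B(z, W) = (13*z - 4)/9 = (-4 + 13*z)/9 = -4/9 + 13*z/9)
H(u, w) = u + 9*w
D(c) = 40 + 8*c (D(c) = (40 + 9*c) - c = 40 + 8*c)
C = 135452/9 (C = (40 + 8*(-4/9 + (13/9)*5)) - 1*(-14956) = (40 + 8*(-4/9 + 65/9)) + 14956 = (40 + 8*(61/9)) + 14956 = (40 + 488/9) + 14956 = 848/9 + 14956 = 135452/9 ≈ 15050.)
-C = -1*135452/9 = -135452/9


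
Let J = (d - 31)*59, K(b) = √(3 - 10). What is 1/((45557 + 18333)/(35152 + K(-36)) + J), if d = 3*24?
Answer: 427330703827/1034489661181573 + 63890*I*√7/7241427628271011 ≈ 0.00041308 + 2.3343e-11*I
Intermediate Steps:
K(b) = I*√7 (K(b) = √(-7) = I*√7)
d = 72
J = 2419 (J = (72 - 31)*59 = 41*59 = 2419)
1/((45557 + 18333)/(35152 + K(-36)) + J) = 1/((45557 + 18333)/(35152 + I*√7) + 2419) = 1/(63890/(35152 + I*√7) + 2419) = 1/(2419 + 63890/(35152 + I*√7))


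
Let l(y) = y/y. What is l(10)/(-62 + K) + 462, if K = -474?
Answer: 247631/536 ≈ 462.00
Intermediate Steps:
l(y) = 1
l(10)/(-62 + K) + 462 = 1/(-62 - 474) + 462 = 1/(-536) + 462 = 1*(-1/536) + 462 = -1/536 + 462 = 247631/536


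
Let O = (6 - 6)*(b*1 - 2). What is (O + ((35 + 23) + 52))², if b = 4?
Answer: 12100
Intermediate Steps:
O = 0 (O = (6 - 6)*(4*1 - 2) = 0*(4 - 2) = 0*2 = 0)
(O + ((35 + 23) + 52))² = (0 + ((35 + 23) + 52))² = (0 + (58 + 52))² = (0 + 110)² = 110² = 12100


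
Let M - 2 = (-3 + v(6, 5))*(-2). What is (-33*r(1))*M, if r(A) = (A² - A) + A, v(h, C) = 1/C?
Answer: -1254/5 ≈ -250.80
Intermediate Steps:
r(A) = A²
M = 38/5 (M = 2 + (-3 + 1/5)*(-2) = 2 + (-3 + ⅕)*(-2) = 2 - 14/5*(-2) = 2 + 28/5 = 38/5 ≈ 7.6000)
(-33*r(1))*M = -33*1²*(38/5) = -33*1*(38/5) = -33*38/5 = -1254/5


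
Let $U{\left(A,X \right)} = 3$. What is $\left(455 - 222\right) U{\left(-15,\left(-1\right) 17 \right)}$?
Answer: $699$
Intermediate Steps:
$\left(455 - 222\right) U{\left(-15,\left(-1\right) 17 \right)} = \left(455 - 222\right) 3 = 233 \cdot 3 = 699$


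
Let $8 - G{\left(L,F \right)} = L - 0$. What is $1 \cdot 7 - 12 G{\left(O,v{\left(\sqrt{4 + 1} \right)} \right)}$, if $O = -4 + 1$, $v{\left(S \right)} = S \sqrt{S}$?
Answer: $-125$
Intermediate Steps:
$v{\left(S \right)} = S^{\frac{3}{2}}$
$O = -3$
$G{\left(L,F \right)} = 8 - L$ ($G{\left(L,F \right)} = 8 - \left(L - 0\right) = 8 - \left(L + 0\right) = 8 - L$)
$1 \cdot 7 - 12 G{\left(O,v{\left(\sqrt{4 + 1} \right)} \right)} = 1 \cdot 7 - 12 \left(8 - -3\right) = 7 - 12 \left(8 + 3\right) = 7 - 132 = -125$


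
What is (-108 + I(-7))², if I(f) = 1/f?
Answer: 573049/49 ≈ 11695.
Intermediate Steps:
(-108 + I(-7))² = (-108 + 1/(-7))² = (-108 - ⅐)² = (-757/7)² = 573049/49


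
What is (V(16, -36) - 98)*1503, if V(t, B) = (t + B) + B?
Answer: -231462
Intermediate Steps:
V(t, B) = t + 2*B (V(t, B) = (B + t) + B = t + 2*B)
(V(16, -36) - 98)*1503 = ((16 + 2*(-36)) - 98)*1503 = ((16 - 72) - 98)*1503 = (-56 - 98)*1503 = -154*1503 = -231462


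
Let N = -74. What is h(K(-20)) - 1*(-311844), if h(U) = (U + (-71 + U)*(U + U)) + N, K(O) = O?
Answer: 315390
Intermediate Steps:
h(U) = -74 + U + 2*U*(-71 + U) (h(U) = (U + (-71 + U)*(U + U)) - 74 = (U + (-71 + U)*(2*U)) - 74 = (U + 2*U*(-71 + U)) - 74 = -74 + U + 2*U*(-71 + U))
h(K(-20)) - 1*(-311844) = (-74 - 141*(-20) + 2*(-20)**2) - 1*(-311844) = (-74 + 2820 + 2*400) + 311844 = (-74 + 2820 + 800) + 311844 = 3546 + 311844 = 315390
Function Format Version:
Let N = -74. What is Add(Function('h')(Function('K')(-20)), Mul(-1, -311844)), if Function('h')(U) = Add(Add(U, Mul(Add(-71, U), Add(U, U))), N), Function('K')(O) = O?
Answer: 315390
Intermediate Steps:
Function('h')(U) = Add(-74, U, Mul(2, U, Add(-71, U))) (Function('h')(U) = Add(Add(U, Mul(Add(-71, U), Add(U, U))), -74) = Add(Add(U, Mul(Add(-71, U), Mul(2, U))), -74) = Add(Add(U, Mul(2, U, Add(-71, U))), -74) = Add(-74, U, Mul(2, U, Add(-71, U))))
Add(Function('h')(Function('K')(-20)), Mul(-1, -311844)) = Add(Add(-74, Mul(-141, -20), Mul(2, Pow(-20, 2))), Mul(-1, -311844)) = Add(Add(-74, 2820, Mul(2, 400)), 311844) = Add(Add(-74, 2820, 800), 311844) = Add(3546, 311844) = 315390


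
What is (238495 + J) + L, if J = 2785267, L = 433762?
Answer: 3457524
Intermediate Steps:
(238495 + J) + L = (238495 + 2785267) + 433762 = 3023762 + 433762 = 3457524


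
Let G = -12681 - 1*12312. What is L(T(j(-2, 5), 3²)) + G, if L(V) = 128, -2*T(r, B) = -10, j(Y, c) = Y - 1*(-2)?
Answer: -24865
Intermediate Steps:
j(Y, c) = 2 + Y (j(Y, c) = Y + 2 = 2 + Y)
T(r, B) = 5 (T(r, B) = -½*(-10) = 5)
G = -24993 (G = -12681 - 12312 = -24993)
L(T(j(-2, 5), 3²)) + G = 128 - 24993 = -24865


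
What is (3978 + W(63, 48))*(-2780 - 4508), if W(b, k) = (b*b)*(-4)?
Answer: 86712624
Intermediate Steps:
W(b, k) = -4*b² (W(b, k) = b²*(-4) = -4*b²)
(3978 + W(63, 48))*(-2780 - 4508) = (3978 - 4*63²)*(-2780 - 4508) = (3978 - 4*3969)*(-7288) = (3978 - 15876)*(-7288) = -11898*(-7288) = 86712624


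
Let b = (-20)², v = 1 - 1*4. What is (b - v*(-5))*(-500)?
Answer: -192500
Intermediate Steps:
v = -3 (v = 1 - 4 = -3)
b = 400
(b - v*(-5))*(-500) = (400 - 1*(-3)*(-5))*(-500) = (400 + 3*(-5))*(-500) = (400 - 15)*(-500) = 385*(-500) = -192500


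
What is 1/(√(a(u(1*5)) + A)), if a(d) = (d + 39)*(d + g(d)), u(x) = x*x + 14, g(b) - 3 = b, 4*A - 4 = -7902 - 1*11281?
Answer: 2*√677/2031 ≈ 0.025622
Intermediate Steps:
A = -19179/4 (A = 1 + (-7902 - 1*11281)/4 = 1 + (-7902 - 11281)/4 = 1 + (¼)*(-19183) = 1 - 19183/4 = -19179/4 ≈ -4794.8)
g(b) = 3 + b
u(x) = 14 + x² (u(x) = x² + 14 = 14 + x²)
a(d) = (3 + 2*d)*(39 + d) (a(d) = (d + 39)*(d + (3 + d)) = (39 + d)*(3 + 2*d) = (3 + 2*d)*(39 + d))
1/(√(a(u(1*5)) + A)) = 1/(√((117 + 2*(14 + (1*5)²)² + 81*(14 + (1*5)²)) - 19179/4)) = 1/(√((117 + 2*(14 + 5²)² + 81*(14 + 5²)) - 19179/4)) = 1/(√((117 + 2*(14 + 25)² + 81*(14 + 25)) - 19179/4)) = 1/(√((117 + 2*39² + 81*39) - 19179/4)) = 1/(√((117 + 2*1521 + 3159) - 19179/4)) = 1/(√((117 + 3042 + 3159) - 19179/4)) = 1/(√(6318 - 19179/4)) = 1/(√(6093/4)) = 1/(3*√677/2) = 2*√677/2031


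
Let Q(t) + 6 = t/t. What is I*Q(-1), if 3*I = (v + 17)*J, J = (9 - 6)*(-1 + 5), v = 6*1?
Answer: -460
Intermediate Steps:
Q(t) = -5 (Q(t) = -6 + t/t = -6 + 1 = -5)
v = 6
J = 12 (J = 3*4 = 12)
I = 92 (I = ((6 + 17)*12)/3 = (23*12)/3 = (1/3)*276 = 92)
I*Q(-1) = 92*(-5) = -460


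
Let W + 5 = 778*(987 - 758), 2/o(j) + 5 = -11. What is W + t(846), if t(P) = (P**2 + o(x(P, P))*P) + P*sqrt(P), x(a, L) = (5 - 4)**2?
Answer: 3575069/4 + 2538*sqrt(94) ≈ 9.1837e+5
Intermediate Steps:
x(a, L) = 1 (x(a, L) = 1**2 = 1)
o(j) = -1/8 (o(j) = 2/(-5 - 11) = 2/(-16) = 2*(-1/16) = -1/8)
t(P) = P**2 + P**(3/2) - P/8 (t(P) = (P**2 - P/8) + P*sqrt(P) = (P**2 - P/8) + P**(3/2) = P**2 + P**(3/2) - P/8)
W = 178157 (W = -5 + 778*(987 - 758) = -5 + 778*229 = -5 + 178162 = 178157)
W + t(846) = 178157 + (846**2 + 846**(3/2) - 1/8*846) = 178157 + (715716 + 2538*sqrt(94) - 423/4) = 178157 + (2862441/4 + 2538*sqrt(94)) = 3575069/4 + 2538*sqrt(94)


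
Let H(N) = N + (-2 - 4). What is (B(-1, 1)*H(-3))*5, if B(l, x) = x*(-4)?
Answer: 180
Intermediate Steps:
B(l, x) = -4*x
H(N) = -6 + N (H(N) = N - 6 = -6 + N)
(B(-1, 1)*H(-3))*5 = ((-4*1)*(-6 - 3))*5 = -4*(-9)*5 = 36*5 = 180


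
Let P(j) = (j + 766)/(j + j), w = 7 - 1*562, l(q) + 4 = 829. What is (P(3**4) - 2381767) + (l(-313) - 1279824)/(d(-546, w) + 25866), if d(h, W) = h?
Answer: -1628302150513/683640 ≈ -2.3818e+6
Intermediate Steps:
l(q) = 825 (l(q) = -4 + 829 = 825)
w = -555 (w = 7 - 562 = -555)
P(j) = (766 + j)/(2*j) (P(j) = (766 + j)/((2*j)) = (766 + j)*(1/(2*j)) = (766 + j)/(2*j))
(P(3**4) - 2381767) + (l(-313) - 1279824)/(d(-546, w) + 25866) = ((766 + 3**4)/(2*(3**4)) - 2381767) + (825 - 1279824)/(-546 + 25866) = ((1/2)*(766 + 81)/81 - 2381767) - 1278999/25320 = ((1/2)*(1/81)*847 - 2381767) - 1278999*1/25320 = (847/162 - 2381767) - 426333/8440 = -385845407/162 - 426333/8440 = -1628302150513/683640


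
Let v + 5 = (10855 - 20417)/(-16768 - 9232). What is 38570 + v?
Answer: 501349781/13000 ≈ 38565.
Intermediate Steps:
v = -60219/13000 (v = -5 + (10855 - 20417)/(-16768 - 9232) = -5 - 9562/(-26000) = -5 - 9562*(-1/26000) = -5 + 4781/13000 = -60219/13000 ≈ -4.6322)
38570 + v = 38570 - 60219/13000 = 501349781/13000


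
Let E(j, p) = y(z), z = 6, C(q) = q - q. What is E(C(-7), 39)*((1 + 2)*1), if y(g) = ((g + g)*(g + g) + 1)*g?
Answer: 2610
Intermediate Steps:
C(q) = 0
y(g) = g*(1 + 4*g**2) (y(g) = ((2*g)*(2*g) + 1)*g = (4*g**2 + 1)*g = (1 + 4*g**2)*g = g*(1 + 4*g**2))
E(j, p) = 870 (E(j, p) = 6 + 4*6**3 = 6 + 4*216 = 6 + 864 = 870)
E(C(-7), 39)*((1 + 2)*1) = 870*((1 + 2)*1) = 870*(3*1) = 870*3 = 2610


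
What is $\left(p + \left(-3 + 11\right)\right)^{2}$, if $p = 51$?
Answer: $3481$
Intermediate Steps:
$\left(p + \left(-3 + 11\right)\right)^{2} = \left(51 + \left(-3 + 11\right)\right)^{2} = \left(51 + 8\right)^{2} = 59^{2} = 3481$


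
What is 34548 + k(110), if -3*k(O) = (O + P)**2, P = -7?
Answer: 93035/3 ≈ 31012.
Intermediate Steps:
k(O) = -(-7 + O)**2/3 (k(O) = -(O - 7)**2/3 = -(-7 + O)**2/3)
34548 + k(110) = 34548 - (-7 + 110)**2/3 = 34548 - 1/3*103**2 = 34548 - 1/3*10609 = 34548 - 10609/3 = 93035/3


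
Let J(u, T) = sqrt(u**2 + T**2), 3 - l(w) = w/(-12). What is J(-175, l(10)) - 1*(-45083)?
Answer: 45083 + sqrt(1103029)/6 ≈ 45258.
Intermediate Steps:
l(w) = 3 + w/12 (l(w) = 3 - w/(-12) = 3 - w*(-1)/12 = 3 - (-1)*w/12 = 3 + w/12)
J(u, T) = sqrt(T**2 + u**2)
J(-175, l(10)) - 1*(-45083) = sqrt((3 + (1/12)*10)**2 + (-175)**2) - 1*(-45083) = sqrt((3 + 5/6)**2 + 30625) + 45083 = sqrt((23/6)**2 + 30625) + 45083 = sqrt(529/36 + 30625) + 45083 = sqrt(1103029/36) + 45083 = sqrt(1103029)/6 + 45083 = 45083 + sqrt(1103029)/6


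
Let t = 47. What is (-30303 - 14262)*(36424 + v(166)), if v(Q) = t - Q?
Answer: -1617932325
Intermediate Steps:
v(Q) = 47 - Q
(-30303 - 14262)*(36424 + v(166)) = (-30303 - 14262)*(36424 + (47 - 1*166)) = -44565*(36424 + (47 - 166)) = -44565*(36424 - 119) = -44565*36305 = -1617932325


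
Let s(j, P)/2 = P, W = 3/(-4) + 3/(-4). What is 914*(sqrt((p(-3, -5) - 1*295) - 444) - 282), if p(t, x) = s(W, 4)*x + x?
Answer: -257748 + 25592*I ≈ -2.5775e+5 + 25592.0*I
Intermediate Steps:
W = -3/2 (W = 3*(-1/4) + 3*(-1/4) = -3/4 - 3/4 = -3/2 ≈ -1.5000)
s(j, P) = 2*P
p(t, x) = 9*x (p(t, x) = (2*4)*x + x = 8*x + x = 9*x)
914*(sqrt((p(-3, -5) - 1*295) - 444) - 282) = 914*(sqrt((9*(-5) - 1*295) - 444) - 282) = 914*(sqrt((-45 - 295) - 444) - 282) = 914*(sqrt(-340 - 444) - 282) = 914*(sqrt(-784) - 282) = 914*(28*I - 282) = 914*(-282 + 28*I) = -257748 + 25592*I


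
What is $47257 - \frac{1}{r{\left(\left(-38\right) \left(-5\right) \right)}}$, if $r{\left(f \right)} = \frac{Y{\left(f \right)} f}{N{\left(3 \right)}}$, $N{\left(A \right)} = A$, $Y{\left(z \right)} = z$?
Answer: $\frac{1705977697}{36100} \approx 47257.0$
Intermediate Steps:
$r{\left(f \right)} = \frac{f^{2}}{3}$ ($r{\left(f \right)} = \frac{f f}{3} = f^{2} \cdot \frac{1}{3} = \frac{f^{2}}{3}$)
$47257 - \frac{1}{r{\left(\left(-38\right) \left(-5\right) \right)}} = 47257 - \frac{1}{\frac{1}{3} \left(\left(-38\right) \left(-5\right)\right)^{2}} = 47257 - \frac{1}{\frac{1}{3} \cdot 190^{2}} = 47257 - \frac{1}{\frac{1}{3} \cdot 36100} = 47257 - \frac{1}{\frac{36100}{3}} = 47257 - \frac{3}{36100} = \frac{1705977697}{36100}$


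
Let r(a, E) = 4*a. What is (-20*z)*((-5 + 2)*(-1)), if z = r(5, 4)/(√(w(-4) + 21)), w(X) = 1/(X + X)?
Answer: -2400*√334/167 ≈ -262.64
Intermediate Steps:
w(X) = 1/(2*X)
z = 40*√334/167 (z = (4*5)/(√((½)/(-4) + 21)) = 20/(√((½)*(-¼) + 21)) = 20/(√(-⅛ + 21)) = 20/(√(167/8)) = 20/((√334/4)) = 20*(2*√334/167) = 40*√334/167 ≈ 4.3774)
(-20*z)*((-5 + 2)*(-1)) = (-800*√334/167)*((-5 + 2)*(-1)) = (-800*√334/167)*(-3*(-1)) = -800*√334/167*3 = -2400*√334/167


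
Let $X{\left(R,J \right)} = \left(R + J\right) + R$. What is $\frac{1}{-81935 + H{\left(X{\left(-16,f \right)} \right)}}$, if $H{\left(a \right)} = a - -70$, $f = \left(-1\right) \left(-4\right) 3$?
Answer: $- \frac{1}{81885} \approx -1.2212 \cdot 10^{-5}$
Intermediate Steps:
$f = 12$ ($f = 4 \cdot 3 = 12$)
$X{\left(R,J \right)} = J + 2 R$ ($X{\left(R,J \right)} = \left(J + R\right) + R = J + 2 R$)
$H{\left(a \right)} = 70 + a$ ($H{\left(a \right)} = a + 70 = 70 + a$)
$\frac{1}{-81935 + H{\left(X{\left(-16,f \right)} \right)}} = \frac{1}{-81935 + \left(70 + \left(12 + 2 \left(-16\right)\right)\right)} = \frac{1}{-81935 + \left(70 + \left(12 - 32\right)\right)} = \frac{1}{-81935 + \left(70 - 20\right)} = \frac{1}{-81935 + 50} = \frac{1}{-81885} = - \frac{1}{81885}$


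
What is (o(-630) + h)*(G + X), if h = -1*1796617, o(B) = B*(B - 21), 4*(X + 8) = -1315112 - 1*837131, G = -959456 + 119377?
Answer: 7643135757817/4 ≈ 1.9108e+12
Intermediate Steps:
G = -840079
X = -2152275/4 (X = -8 + (-1315112 - 1*837131)/4 = -8 + (-1315112 - 837131)/4 = -8 + (¼)*(-2152243) = -8 - 2152243/4 = -2152275/4 ≈ -5.3807e+5)
o(B) = B*(-21 + B)
h = -1796617
(o(-630) + h)*(G + X) = (-630*(-21 - 630) - 1796617)*(-840079 - 2152275/4) = (-630*(-651) - 1796617)*(-5512591/4) = (410130 - 1796617)*(-5512591/4) = -1386487*(-5512591/4) = 7643135757817/4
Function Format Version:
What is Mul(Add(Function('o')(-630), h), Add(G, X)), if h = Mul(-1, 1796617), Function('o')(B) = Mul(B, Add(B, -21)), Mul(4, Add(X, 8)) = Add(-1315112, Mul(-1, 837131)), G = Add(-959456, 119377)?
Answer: Rational(7643135757817, 4) ≈ 1.9108e+12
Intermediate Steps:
G = -840079
X = Rational(-2152275, 4) (X = Add(-8, Mul(Rational(1, 4), Add(-1315112, Mul(-1, 837131)))) = Add(-8, Mul(Rational(1, 4), Add(-1315112, -837131))) = Add(-8, Mul(Rational(1, 4), -2152243)) = Add(-8, Rational(-2152243, 4)) = Rational(-2152275, 4) ≈ -5.3807e+5)
Function('o')(B) = Mul(B, Add(-21, B))
h = -1796617
Mul(Add(Function('o')(-630), h), Add(G, X)) = Mul(Add(Mul(-630, Add(-21, -630)), -1796617), Add(-840079, Rational(-2152275, 4))) = Mul(Add(Mul(-630, -651), -1796617), Rational(-5512591, 4)) = Mul(Add(410130, -1796617), Rational(-5512591, 4)) = Mul(-1386487, Rational(-5512591, 4)) = Rational(7643135757817, 4)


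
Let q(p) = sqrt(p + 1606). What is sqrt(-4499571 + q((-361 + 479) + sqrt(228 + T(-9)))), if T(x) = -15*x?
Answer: sqrt(-4499571 + sqrt(1724 + 11*sqrt(3))) ≈ 2121.2*I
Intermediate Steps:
q(p) = sqrt(1606 + p)
sqrt(-4499571 + q((-361 + 479) + sqrt(228 + T(-9)))) = sqrt(-4499571 + sqrt(1606 + ((-361 + 479) + sqrt(228 - 15*(-9))))) = sqrt(-4499571 + sqrt(1606 + (118 + sqrt(228 + 135)))) = sqrt(-4499571 + sqrt(1606 + (118 + sqrt(363)))) = sqrt(-4499571 + sqrt(1606 + (118 + 11*sqrt(3)))) = sqrt(-4499571 + sqrt(1724 + 11*sqrt(3)))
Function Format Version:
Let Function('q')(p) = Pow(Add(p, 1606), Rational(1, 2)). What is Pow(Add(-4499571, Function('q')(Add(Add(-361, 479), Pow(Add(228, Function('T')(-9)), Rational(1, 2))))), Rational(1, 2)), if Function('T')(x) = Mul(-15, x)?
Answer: Pow(Add(-4499571, Pow(Add(1724, Mul(11, Pow(3, Rational(1, 2)))), Rational(1, 2))), Rational(1, 2)) ≈ Mul(2121.2, I)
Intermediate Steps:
Function('q')(p) = Pow(Add(1606, p), Rational(1, 2))
Pow(Add(-4499571, Function('q')(Add(Add(-361, 479), Pow(Add(228, Function('T')(-9)), Rational(1, 2))))), Rational(1, 2)) = Pow(Add(-4499571, Pow(Add(1606, Add(Add(-361, 479), Pow(Add(228, Mul(-15, -9)), Rational(1, 2)))), Rational(1, 2))), Rational(1, 2)) = Pow(Add(-4499571, Pow(Add(1606, Add(118, Pow(Add(228, 135), Rational(1, 2)))), Rational(1, 2))), Rational(1, 2)) = Pow(Add(-4499571, Pow(Add(1606, Add(118, Pow(363, Rational(1, 2)))), Rational(1, 2))), Rational(1, 2)) = Pow(Add(-4499571, Pow(Add(1606, Add(118, Mul(11, Pow(3, Rational(1, 2))))), Rational(1, 2))), Rational(1, 2)) = Pow(Add(-4499571, Pow(Add(1724, Mul(11, Pow(3, Rational(1, 2)))), Rational(1, 2))), Rational(1, 2))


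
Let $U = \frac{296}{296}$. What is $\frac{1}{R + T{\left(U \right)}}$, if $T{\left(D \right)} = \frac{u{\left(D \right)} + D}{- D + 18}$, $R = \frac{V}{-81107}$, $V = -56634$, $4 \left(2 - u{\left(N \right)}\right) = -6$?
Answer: $\frac{162214}{156207} \approx 1.0385$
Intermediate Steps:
$u{\left(N \right)} = \frac{7}{2}$ ($u{\left(N \right)} = 2 - - \frac{3}{2} = 2 + \frac{3}{2} = \frac{7}{2}$)
$U = 1$ ($U = 296 \cdot \frac{1}{296} = 1$)
$R = \frac{56634}{81107}$ ($R = - \frac{56634}{-81107} = \left(-56634\right) \left(- \frac{1}{81107}\right) = \frac{56634}{81107} \approx 0.69826$)
$T{\left(D \right)} = \frac{\frac{7}{2} + D}{18 - D}$ ($T{\left(D \right)} = \frac{\frac{7}{2} + D}{- D + 18} = \frac{\frac{7}{2} + D}{18 - D}$)
$\frac{1}{R + T{\left(U \right)}} = \frac{1}{\frac{56634}{81107} + \frac{- \frac{7}{2} - 1}{-18 + 1}} = \frac{1}{\frac{56634}{81107} + \frac{- \frac{7}{2} - 1}{-17}} = \frac{1}{\frac{56634}{81107} - - \frac{9}{34}} = \frac{1}{\frac{56634}{81107} + \frac{9}{34}} = \frac{1}{\frac{156207}{162214}} = \frac{162214}{156207}$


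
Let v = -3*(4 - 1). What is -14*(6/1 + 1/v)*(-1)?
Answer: 742/9 ≈ 82.444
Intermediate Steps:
v = -9 (v = -3*3 = -9)
-14*(6/1 + 1/v)*(-1) = -14*(6/1 + 1/(-9))*(-1) = -14*(6*1 + 1*(-⅑))*(-1) = -14*(6 - ⅑)*(-1) = -14*53/9*(-1) = -742/9*(-1) = 742/9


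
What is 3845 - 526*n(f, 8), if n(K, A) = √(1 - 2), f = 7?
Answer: 3845 - 526*I ≈ 3845.0 - 526.0*I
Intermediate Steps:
n(K, A) = I (n(K, A) = √(-1) = I)
3845 - 526*n(f, 8) = 3845 - 526*I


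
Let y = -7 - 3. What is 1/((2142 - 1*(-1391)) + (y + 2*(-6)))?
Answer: 1/3511 ≈ 0.00028482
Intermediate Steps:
y = -10
1/((2142 - 1*(-1391)) + (y + 2*(-6))) = 1/((2142 - 1*(-1391)) + (-10 + 2*(-6))) = 1/((2142 + 1391) + (-10 - 12)) = 1/(3533 - 22) = 1/3511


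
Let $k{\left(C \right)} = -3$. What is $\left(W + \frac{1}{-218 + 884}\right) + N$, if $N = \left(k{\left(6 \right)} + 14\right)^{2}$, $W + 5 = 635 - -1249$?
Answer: $\frac{1332001}{666} \approx 2000.0$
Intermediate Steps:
$W = 1879$ ($W = -5 + \left(635 - -1249\right) = -5 + \left(635 + 1249\right) = -5 + 1884 = 1879$)
$N = 121$ ($N = \left(-3 + 14\right)^{2} = 11^{2} = 121$)
$\left(W + \frac{1}{-218 + 884}\right) + N = \left(1879 + \frac{1}{-218 + 884}\right) + 121 = \left(1879 + \frac{1}{666}\right) + 121 = \frac{1251415}{666} + 121 = \frac{1332001}{666}$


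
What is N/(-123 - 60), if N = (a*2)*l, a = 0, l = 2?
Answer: 0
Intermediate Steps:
N = 0 (N = (0*2)*2 = 0*2 = 0)
N/(-123 - 60) = 0/(-123 - 60) = 0/(-183) = -1/183*0 = 0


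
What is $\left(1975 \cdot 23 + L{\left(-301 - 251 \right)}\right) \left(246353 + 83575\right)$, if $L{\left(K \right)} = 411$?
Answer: $15122579808$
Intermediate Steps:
$\left(1975 \cdot 23 + L{\left(-301 - 251 \right)}\right) \left(246353 + 83575\right) = \left(1975 \cdot 23 + 411\right) \left(246353 + 83575\right) = \left(45425 + 411\right) 329928 = 45836 \cdot 329928 = 15122579808$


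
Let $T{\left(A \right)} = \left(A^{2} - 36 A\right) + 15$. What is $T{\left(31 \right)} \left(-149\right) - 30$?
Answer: $20830$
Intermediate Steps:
$T{\left(A \right)} = 15 + A^{2} - 36 A$
$T{\left(31 \right)} \left(-149\right) - 30 = \left(15 + 31^{2} - 1116\right) \left(-149\right) - 30 = \left(15 + 961 - 1116\right) \left(-149\right) - 30 = \left(-140\right) \left(-149\right) - 30 = 20860 - 30 = 20830$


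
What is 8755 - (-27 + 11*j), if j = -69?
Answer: 9541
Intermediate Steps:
8755 - (-27 + 11*j) = 8755 - (-27 + 11*(-69)) = 8755 - (-27 - 759) = 8755 - 1*(-786) = 8755 + 786 = 9541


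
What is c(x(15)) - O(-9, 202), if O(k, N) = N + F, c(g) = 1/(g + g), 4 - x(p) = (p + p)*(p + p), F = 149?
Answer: -628993/1792 ≈ -351.00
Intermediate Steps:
x(p) = 4 - 4*p² (x(p) = 4 - (p + p)*(p + p) = 4 - 2*p*2*p = 4 - 4*p²)
c(g) = 1/(2*g)
O(k, N) = 149 + N (O(k, N) = N + 149 = 149 + N)
c(x(15)) - O(-9, 202) = 1/(2*(4 - 4*15²)) - (149 + 202) = 1/(2*(4 - 4*225)) - 1*351 = 1/(2*(4 - 900)) - 351 = (½)/(-896) - 351 = (½)*(-1/896) - 351 = -1/1792 - 351 = -628993/1792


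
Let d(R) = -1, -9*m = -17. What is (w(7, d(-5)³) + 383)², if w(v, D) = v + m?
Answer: 12439729/81 ≈ 1.5358e+5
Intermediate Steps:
m = 17/9 (m = -⅑*(-17) = 17/9 ≈ 1.8889)
w(v, D) = 17/9 + v (w(v, D) = v + 17/9 = 17/9 + v)
(w(7, d(-5)³) + 383)² = ((17/9 + 7) + 383)² = (80/9 + 383)² = (3527/9)² = 12439729/81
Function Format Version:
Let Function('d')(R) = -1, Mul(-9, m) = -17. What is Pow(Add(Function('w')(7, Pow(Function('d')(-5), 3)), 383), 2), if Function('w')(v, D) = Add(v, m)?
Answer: Rational(12439729, 81) ≈ 1.5358e+5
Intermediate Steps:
m = Rational(17, 9) (m = Mul(Rational(-1, 9), -17) = Rational(17, 9) ≈ 1.8889)
Function('w')(v, D) = Add(Rational(17, 9), v) (Function('w')(v, D) = Add(v, Rational(17, 9)) = Add(Rational(17, 9), v))
Pow(Add(Function('w')(7, Pow(Function('d')(-5), 3)), 383), 2) = Pow(Add(Add(Rational(17, 9), 7), 383), 2) = Pow(Add(Rational(80, 9), 383), 2) = Pow(Rational(3527, 9), 2) = Rational(12439729, 81)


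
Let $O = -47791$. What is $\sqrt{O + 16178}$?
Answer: $i \sqrt{31613} \approx 177.8 i$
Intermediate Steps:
$\sqrt{O + 16178} = \sqrt{-47791 + 16178} = \sqrt{-31613} = i \sqrt{31613}$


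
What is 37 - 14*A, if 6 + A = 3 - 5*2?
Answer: 219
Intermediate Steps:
A = -13 (A = -6 + (3 - 5*2) = -6 + (3 - 10) = -6 - 7 = -13)
37 - 14*A = 37 - 14*(-13) = 37 + 182 = 219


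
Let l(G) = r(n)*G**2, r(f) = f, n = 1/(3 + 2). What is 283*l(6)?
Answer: 10188/5 ≈ 2037.6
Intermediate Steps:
n = 1/5 ≈ 0.20000
l(G) = G**2/5
283*l(6) = 283*((1/5)*6**2) = 283*((1/5)*36) = 283*(36/5) = 10188/5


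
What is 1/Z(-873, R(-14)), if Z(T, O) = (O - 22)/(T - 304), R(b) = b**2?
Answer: -1177/174 ≈ -6.7644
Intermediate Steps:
Z(T, O) = (-22 + O)/(-304 + T)
1/Z(-873, R(-14)) = 1/((-22 + (-14)**2)/(-304 - 873)) = 1/((-22 + 196)/(-1177)) = 1/(-1/1177*174) = 1/(-174/1177) = -1177/174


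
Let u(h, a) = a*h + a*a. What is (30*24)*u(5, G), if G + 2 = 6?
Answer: 25920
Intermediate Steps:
G = 4 (G = -2 + 6 = 4)
u(h, a) = a² + a*h (u(h, a) = a*h + a² = a² + a*h)
(30*24)*u(5, G) = (30*24)*(4*(4 + 5)) = 720*(4*9) = 720*36 = 25920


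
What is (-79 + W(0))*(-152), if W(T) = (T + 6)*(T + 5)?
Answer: 7448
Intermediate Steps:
W(T) = (5 + T)*(6 + T) (W(T) = (6 + T)*(5 + T) = (5 + T)*(6 + T))
(-79 + W(0))*(-152) = (-79 + (30 + 0**2 + 11*0))*(-152) = (-79 + (30 + 0 + 0))*(-152) = (-79 + 30)*(-152) = -49*(-152) = 7448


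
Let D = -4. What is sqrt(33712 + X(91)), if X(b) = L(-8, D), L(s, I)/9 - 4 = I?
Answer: 28*sqrt(43) ≈ 183.61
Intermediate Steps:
L(s, I) = 36 + 9*I
X(b) = 0 (X(b) = 36 + 9*(-4) = 36 - 36 = 0)
sqrt(33712 + X(91)) = sqrt(33712 + 0) = sqrt(33712) = 28*sqrt(43)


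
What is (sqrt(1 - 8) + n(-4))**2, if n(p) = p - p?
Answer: -7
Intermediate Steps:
n(p) = 0
(sqrt(1 - 8) + n(-4))**2 = (sqrt(1 - 8) + 0)**2 = (sqrt(-7) + 0)**2 = (I*sqrt(7) + 0)**2 = (I*sqrt(7))**2 = -7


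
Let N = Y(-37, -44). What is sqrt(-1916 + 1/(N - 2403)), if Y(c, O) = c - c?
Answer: I*sqrt(1229307783)/801 ≈ 43.772*I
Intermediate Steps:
Y(c, O) = 0
N = 0
sqrt(-1916 + 1/(N - 2403)) = sqrt(-1916 + 1/(0 - 2403)) = sqrt(-1916 + 1/(-2403)) = sqrt(-1916 - 1/2403) = sqrt(-4604149/2403) = I*sqrt(1229307783)/801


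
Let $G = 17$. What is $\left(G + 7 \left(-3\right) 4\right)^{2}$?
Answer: $4489$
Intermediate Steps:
$\left(G + 7 \left(-3\right) 4\right)^{2} = \left(17 + 7 \left(-3\right) 4\right)^{2} = \left(17 - 84\right)^{2} = \left(-67\right)^{2} = 4489$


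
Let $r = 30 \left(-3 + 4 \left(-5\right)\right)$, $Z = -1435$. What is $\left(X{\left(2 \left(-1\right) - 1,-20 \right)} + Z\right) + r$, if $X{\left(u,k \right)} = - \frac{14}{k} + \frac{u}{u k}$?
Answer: $- \frac{42487}{20} \approx -2124.4$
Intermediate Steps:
$X{\left(u,k \right)} = - \frac{13}{k}$ ($X{\left(u,k \right)} = - \frac{14}{k} + \frac{u}{k u} = - \frac{14}{k} + u \frac{1}{k u} = - \frac{14}{k} + \frac{1}{k} = - \frac{13}{k}$)
$r = -690$ ($r = 30 \left(-3 - 20\right) = 30 \left(-23\right) = -690$)
$\left(X{\left(2 \left(-1\right) - 1,-20 \right)} + Z\right) + r = \left(- \frac{13}{-20} - 1435\right) - 690 = \left(\left(-13\right) \left(- \frac{1}{20}\right) - 1435\right) - 690 = \left(\frac{13}{20} - 1435\right) - 690 = - \frac{28687}{20} - 690 = - \frac{42487}{20}$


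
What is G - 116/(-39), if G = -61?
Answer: -2263/39 ≈ -58.026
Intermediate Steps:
G - 116/(-39) = -61 - 116/(-39) = -61 - 116*(-1/39) = -61 + 116/39 = -2263/39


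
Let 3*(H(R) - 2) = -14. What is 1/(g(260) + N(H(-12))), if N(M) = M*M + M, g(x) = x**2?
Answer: 9/608440 ≈ 1.4792e-5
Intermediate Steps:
H(R) = -8/3 (H(R) = 2 + (1/3)*(-14) = 2 - 14/3 = -8/3)
N(M) = M + M**2 (N(M) = M**2 + M = M + M**2)
1/(g(260) + N(H(-12))) = 1/(260**2 - 8*(1 - 8/3)/3) = 1/(67600 - 8/3*(-5/3)) = 1/(67600 + 40/9) = 1/(608440/9) = 9/608440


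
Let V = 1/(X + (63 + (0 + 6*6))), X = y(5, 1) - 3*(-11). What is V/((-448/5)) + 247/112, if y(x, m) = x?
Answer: 135351/61376 ≈ 2.2053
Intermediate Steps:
X = 38 (X = 5 - 3*(-11) = 5 + 33 = 38)
V = 1/137 (V = 1/(38 + (63 + (0 + 6*6))) = 1/(38 + (63 + (0 + 36))) = 1/(38 + (63 + 36)) = 1/(38 + 99) = 1/137 ≈ 0.0072993)
V/((-448/5)) + 247/112 = 1/(137*((-448/5))) + 247/112 = 1/(137*((-448*1/5))) + 247*(1/112) = 1/(137*(-448/5)) + 247/112 = (1/137)*(-5/448) + 247/112 = -5/61376 + 247/112 = 135351/61376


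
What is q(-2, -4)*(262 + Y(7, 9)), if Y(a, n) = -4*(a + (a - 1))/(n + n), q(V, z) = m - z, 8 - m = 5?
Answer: 16324/9 ≈ 1813.8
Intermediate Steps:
m = 3 (m = 8 - 1*5 = 8 - 5 = 3)
q(V, z) = 3 - z
Y(a, n) = -2*(-1 + 2*a)/n (Y(a, n) = -4*(a + (-1 + a))/(2*n) = -4*(-1 + 2*a)*1/(2*n) = -2*(-1 + 2*a)/n)
q(-2, -4)*(262 + Y(7, 9)) = (3 - 1*(-4))*(262 + 2*(1 - 2*7)/9) = (3 + 4)*(262 + 2*(⅑)*(1 - 14)) = 7*(262 + 2*(⅑)*(-13)) = 7*(262 - 26/9) = 7*(2332/9) = 16324/9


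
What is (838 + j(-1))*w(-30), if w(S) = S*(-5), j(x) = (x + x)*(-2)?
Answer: 126300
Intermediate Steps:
j(x) = -4*x (j(x) = (2*x)*(-2) = -4*x)
w(S) = -5*S
(838 + j(-1))*w(-30) = (838 - 4*(-1))*(-5*(-30)) = (838 + 4)*150 = 842*150 = 126300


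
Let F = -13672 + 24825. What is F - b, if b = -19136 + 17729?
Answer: 12560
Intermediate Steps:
b = -1407
F = 11153
F - b = 11153 - 1*(-1407) = 11153 + 1407 = 12560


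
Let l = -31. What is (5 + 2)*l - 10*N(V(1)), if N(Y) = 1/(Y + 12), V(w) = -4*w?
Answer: -873/4 ≈ -218.25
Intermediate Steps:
N(Y) = 1/(12 + Y)
(5 + 2)*l - 10*N(V(1)) = (5 + 2)*(-31) - 10/(12 - 4*1) = 7*(-31) - 10/(12 - 4) = -217 - 10/8 = -217 - 10*⅛ = -217 - 5/4 = -873/4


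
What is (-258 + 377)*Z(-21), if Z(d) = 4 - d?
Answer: 2975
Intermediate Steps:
(-258 + 377)*Z(-21) = (-258 + 377)*(4 - 1*(-21)) = 119*(4 + 21) = 119*25 = 2975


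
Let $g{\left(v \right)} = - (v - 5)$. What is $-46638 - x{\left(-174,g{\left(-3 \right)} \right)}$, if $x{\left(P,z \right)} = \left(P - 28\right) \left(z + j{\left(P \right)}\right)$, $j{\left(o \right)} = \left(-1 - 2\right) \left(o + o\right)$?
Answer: $165866$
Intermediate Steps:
$j{\left(o \right)} = - 6 o$ ($j{\left(o \right)} = - 3 \cdot 2 o = - 6 o$)
$g{\left(v \right)} = 5 - v$ ($g{\left(v \right)} = - (-5 + v) = 5 - v$)
$x{\left(P,z \right)} = \left(-28 + P\right) \left(z - 6 P\right)$ ($x{\left(P,z \right)} = \left(P - 28\right) \left(z - 6 P\right) = \left(-28 + P\right) \left(z - 6 P\right)$)
$-46638 - x{\left(-174,g{\left(-3 \right)} \right)} = -46638 - \left(- 28 \left(5 - -3\right) - 6 \left(-174\right)^{2} + 168 \left(-174\right) - 174 \left(5 - -3\right)\right) = -46638 - \left(- 28 \left(5 + 3\right) - 181656 - 29232 - 174 \left(5 + 3\right)\right) = -46638 - \left(\left(-28\right) 8 - 181656 - 29232 - 1392\right) = -46638 - \left(-224 - 181656 - 29232 - 1392\right) = -46638 - -212504 = -46638 + 212504 = 165866$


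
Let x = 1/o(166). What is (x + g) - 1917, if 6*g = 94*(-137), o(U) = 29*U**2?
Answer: -9741321557/2397372 ≈ -4063.3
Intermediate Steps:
g = -6439/3 (g = (94*(-137))/6 = (1/6)*(-12878) = -6439/3 ≈ -2146.3)
x = 1/799124 (x = 1/(29*166**2) = 1/(29*27556) = 1/799124 ≈ 1.2514e-6)
(x + g) - 1917 = (1/799124 - 6439/3) - 1917 = -5145559433/2397372 - 1917 = -9741321557/2397372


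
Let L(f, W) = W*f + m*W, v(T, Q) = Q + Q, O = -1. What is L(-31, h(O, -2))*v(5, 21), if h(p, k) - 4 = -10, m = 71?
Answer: -10080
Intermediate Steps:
v(T, Q) = 2*Q
h(p, k) = -6 (h(p, k) = 4 - 10 = -6)
L(f, W) = 71*W + W*f (L(f, W) = W*f + 71*W = 71*W + W*f)
L(-31, h(O, -2))*v(5, 21) = (-6*(71 - 31))*(2*21) = -6*40*42 = -240*42 = -10080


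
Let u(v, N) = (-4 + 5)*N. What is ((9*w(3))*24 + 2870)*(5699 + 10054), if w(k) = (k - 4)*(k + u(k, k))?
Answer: 24795222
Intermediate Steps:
u(v, N) = N (u(v, N) = 1*N = N)
w(k) = 2*k*(-4 + k) (w(k) = (k - 4)*(k + k) = (-4 + k)*(2*k) = 2*k*(-4 + k))
((9*w(3))*24 + 2870)*(5699 + 10054) = ((9*(2*3*(-4 + 3)))*24 + 2870)*(5699 + 10054) = ((9*(2*3*(-1)))*24 + 2870)*15753 = ((9*(-6))*24 + 2870)*15753 = (-54*24 + 2870)*15753 = (-1296 + 2870)*15753 = 1574*15753 = 24795222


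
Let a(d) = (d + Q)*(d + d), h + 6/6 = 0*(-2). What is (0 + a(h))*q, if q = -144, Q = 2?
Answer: 288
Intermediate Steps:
h = -1 (h = -1 + 0*(-2) = -1 + 0 = -1)
a(d) = 2*d*(2 + d) (a(d) = (d + 2)*(d + d) = (2 + d)*(2*d) = 2*d*(2 + d))
(0 + a(h))*q = (0 + 2*(-1)*(2 - 1))*(-144) = (0 + 2*(-1)*1)*(-144) = (0 - 2)*(-144) = -2*(-144) = 288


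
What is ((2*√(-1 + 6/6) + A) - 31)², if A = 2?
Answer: 841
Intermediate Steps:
((2*√(-1 + 6/6) + A) - 31)² = ((2*√(-1 + 6/6) + 2) - 31)² = ((2*√(-1 + 6*(⅙)) + 2) - 31)² = ((2*√(-1 + 1) + 2) - 31)² = ((2*√0 + 2) - 31)² = ((2*0 + 2) - 31)² = ((0 + 2) - 31)² = (2 - 31)² = (-29)² = 841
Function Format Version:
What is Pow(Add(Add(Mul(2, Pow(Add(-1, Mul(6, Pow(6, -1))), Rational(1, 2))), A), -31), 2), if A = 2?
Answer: 841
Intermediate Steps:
Pow(Add(Add(Mul(2, Pow(Add(-1, Mul(6, Pow(6, -1))), Rational(1, 2))), A), -31), 2) = Pow(Add(Add(Mul(2, Pow(Add(-1, Mul(6, Pow(6, -1))), Rational(1, 2))), 2), -31), 2) = Pow(Add(Add(Mul(2, Pow(Add(-1, Mul(6, Rational(1, 6))), Rational(1, 2))), 2), -31), 2) = Pow(Add(Add(Mul(2, Pow(Add(-1, 1), Rational(1, 2))), 2), -31), 2) = Pow(Add(Add(Mul(2, Pow(0, Rational(1, 2))), 2), -31), 2) = Pow(Add(Add(Mul(2, 0), 2), -31), 2) = Pow(Add(Add(0, 2), -31), 2) = Pow(Add(2, -31), 2) = Pow(-29, 2) = 841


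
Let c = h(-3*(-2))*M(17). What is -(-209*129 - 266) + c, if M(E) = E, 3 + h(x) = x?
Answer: 27278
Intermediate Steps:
h(x) = -3 + x
c = 51 (c = (-3 - 3*(-2))*17 = (-3 + 6)*17 = 3*17 = 51)
-(-209*129 - 266) + c = -(-209*129 - 266) + 51 = -(-26961 - 266) + 51 = -1*(-27227) + 51 = 27227 + 51 = 27278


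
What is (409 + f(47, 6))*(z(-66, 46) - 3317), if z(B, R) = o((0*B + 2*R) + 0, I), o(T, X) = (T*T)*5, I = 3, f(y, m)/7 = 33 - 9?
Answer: 22504731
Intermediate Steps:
f(y, m) = 168 (f(y, m) = 7*(33 - 9) = 7*24 = 168)
o(T, X) = 5*T**2 (o(T, X) = T**2*5 = 5*T**2)
z(B, R) = 20*R**2 (z(B, R) = 5*((0*B + 2*R) + 0)**2 = 5*((0 + 2*R) + 0)**2 = 5*(2*R + 0)**2 = 5*(2*R)**2 = 5*(4*R**2) = 20*R**2)
(409 + f(47, 6))*(z(-66, 46) - 3317) = (409 + 168)*(20*46**2 - 3317) = 577*(20*2116 - 3317) = 577*(42320 - 3317) = 577*39003 = 22504731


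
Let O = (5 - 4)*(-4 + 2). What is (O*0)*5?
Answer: 0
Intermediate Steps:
O = -2 (O = 1*(-2) = -2)
(O*0)*5 = -2*0*5 = 0*5 = 0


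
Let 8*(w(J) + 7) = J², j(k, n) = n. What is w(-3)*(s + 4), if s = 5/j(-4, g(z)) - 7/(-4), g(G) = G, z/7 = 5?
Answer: -7755/224 ≈ -34.621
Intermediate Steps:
z = 35 (z = 7*5 = 35)
w(J) = -7 + J²/8
s = 53/28 (s = 5/35 - 7/(-4) = 5*(1/35) - 7*(-¼) = ⅐ + 7/4 = 53/28 ≈ 1.8929)
w(-3)*(s + 4) = (-7 + (⅛)*(-3)²)*(53/28 + 4) = (-7 + (⅛)*9)*(165/28) = (-7 + 9/8)*(165/28) = -47/8*165/28 = -7755/224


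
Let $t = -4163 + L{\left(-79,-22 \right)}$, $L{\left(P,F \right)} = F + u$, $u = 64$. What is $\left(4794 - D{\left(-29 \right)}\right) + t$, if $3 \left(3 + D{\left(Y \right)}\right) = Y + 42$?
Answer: $\frac{2015}{3} \approx 671.67$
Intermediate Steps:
$D{\left(Y \right)} = 11 + \frac{Y}{3}$ ($D{\left(Y \right)} = -3 + \frac{Y + 42}{3} = -3 + \frac{42 + Y}{3} = -3 + \left(14 + \frac{Y}{3}\right) = 11 + \frac{Y}{3}$)
$L{\left(P,F \right)} = 64 + F$ ($L{\left(P,F \right)} = F + 64 = 64 + F$)
$t = -4121$ ($t = -4163 + \left(64 - 22\right) = -4163 + 42 = -4121$)
$\left(4794 - D{\left(-29 \right)}\right) + t = \left(4794 - \left(11 + \frac{1}{3} \left(-29\right)\right)\right) - 4121 = \left(4794 - \left(11 - \frac{29}{3}\right)\right) - 4121 = \left(4794 - \frac{4}{3}\right) - 4121 = \frac{14378}{3} - 4121 = \frac{2015}{3}$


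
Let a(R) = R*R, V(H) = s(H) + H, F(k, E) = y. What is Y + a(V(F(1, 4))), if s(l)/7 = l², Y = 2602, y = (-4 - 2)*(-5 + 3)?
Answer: 1043002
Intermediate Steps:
y = 12 (y = -6*(-2) = 12)
F(k, E) = 12
s(l) = 7*l²
V(H) = H + 7*H² (V(H) = 7*H² + H = H + 7*H²)
a(R) = R²
Y + a(V(F(1, 4))) = 2602 + (12*(1 + 7*12))² = 2602 + (12*(1 + 84))² = 2602 + (12*85)² = 2602 + 1020² = 2602 + 1040400 = 1043002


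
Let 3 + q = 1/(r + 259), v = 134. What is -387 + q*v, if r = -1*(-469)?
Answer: -287129/364 ≈ -788.82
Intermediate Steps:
r = 469
q = -2183/728 (q = -3 + 1/(469 + 259) = -3 + 1/728 = -2183/728 ≈ -2.9986)
-387 + q*v = -387 - 2183/728*134 = -387 - 146261/364 = -287129/364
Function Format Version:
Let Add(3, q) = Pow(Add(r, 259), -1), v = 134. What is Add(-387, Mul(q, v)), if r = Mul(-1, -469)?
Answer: Rational(-287129, 364) ≈ -788.82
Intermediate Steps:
r = 469
q = Rational(-2183, 728) (q = Add(-3, Pow(Add(469, 259), -1)) = Add(-3, Pow(728, -1)) = Add(-3, Rational(1, 728)) = Rational(-2183, 728) ≈ -2.9986)
Add(-387, Mul(q, v)) = Add(-387, Mul(Rational(-2183, 728), 134)) = Add(-387, Rational(-146261, 364)) = Rational(-287129, 364)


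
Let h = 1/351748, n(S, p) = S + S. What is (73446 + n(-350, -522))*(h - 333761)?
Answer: -4270181624228671/175874 ≈ -2.4280e+10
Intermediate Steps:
n(S, p) = 2*S
h = 1/351748 ≈ 2.8429e-6
(73446 + n(-350, -522))*(h - 333761) = (73446 + 2*(-350))*(1/351748 - 333761) = (73446 - 700)*(-117399764227/351748) = 72746*(-117399764227/351748) = -4270181624228671/175874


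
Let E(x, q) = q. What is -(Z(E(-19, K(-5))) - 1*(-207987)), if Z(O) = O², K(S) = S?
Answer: -208012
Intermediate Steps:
-(Z(E(-19, K(-5))) - 1*(-207987)) = -((-5)² - 1*(-207987)) = -(25 + 207987) = -1*208012 = -208012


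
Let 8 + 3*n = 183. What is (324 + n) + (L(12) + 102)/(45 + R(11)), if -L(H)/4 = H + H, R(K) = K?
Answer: 32125/84 ≈ 382.44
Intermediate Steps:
n = 175/3 (n = -8/3 + (1/3)*183 = -8/3 + 61 = 175/3 ≈ 58.333)
L(H) = -8*H (L(H) = -4*(H + H) = -8*H)
(324 + n) + (L(12) + 102)/(45 + R(11)) = (324 + 175/3) + (-8*12 + 102)/(45 + 11) = 1147/3 + (-96 + 102)/56 = 1147/3 + 6*(1/56) = 1147/3 + 3/28 = 32125/84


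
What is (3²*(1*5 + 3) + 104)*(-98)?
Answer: -17248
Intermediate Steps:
(3²*(1*5 + 3) + 104)*(-98) = (9*(5 + 3) + 104)*(-98) = (9*8 + 104)*(-98) = (72 + 104)*(-98) = 176*(-98) = -17248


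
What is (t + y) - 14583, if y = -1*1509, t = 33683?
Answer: 17591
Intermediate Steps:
y = -1509
(t + y) - 14583 = (33683 - 1509) - 14583 = 32174 - 14583 = 17591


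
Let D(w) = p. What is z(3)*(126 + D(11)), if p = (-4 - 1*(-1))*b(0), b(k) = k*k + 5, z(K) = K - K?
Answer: 0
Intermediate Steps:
z(K) = 0
b(k) = 5 + k**2 (b(k) = k**2 + 5 = 5 + k**2)
p = -15 (p = (-4 - 1*(-1))*(5 + 0**2) = (-4 + 1)*(5 + 0) = -3*5 = -15)
D(w) = -15
z(3)*(126 + D(11)) = 0*(126 - 15) = 0*111 = 0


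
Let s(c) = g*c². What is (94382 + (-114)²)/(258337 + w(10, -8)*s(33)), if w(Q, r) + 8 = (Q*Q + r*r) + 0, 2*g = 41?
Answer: 107378/3740959 ≈ 0.028703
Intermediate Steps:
g = 41/2 (g = (½)*41 = 41/2 ≈ 20.500)
s(c) = 41*c²/2
w(Q, r) = -8 + Q² + r² (w(Q, r) = -8 + ((Q*Q + r*r) + 0) = -8 + ((Q² + r²) + 0) = -8 + (Q² + r²) = -8 + Q² + r²)
(94382 + (-114)²)/(258337 + w(10, -8)*s(33)) = (94382 + (-114)²)/(258337 + (-8 + 10² + (-8)²)*((41/2)*33²)) = (94382 + 12996)/(258337 + (-8 + 100 + 64)*((41/2)*1089)) = 107378/(258337 + 156*(44649/2)) = 107378/(258337 + 3482622) = 107378/3740959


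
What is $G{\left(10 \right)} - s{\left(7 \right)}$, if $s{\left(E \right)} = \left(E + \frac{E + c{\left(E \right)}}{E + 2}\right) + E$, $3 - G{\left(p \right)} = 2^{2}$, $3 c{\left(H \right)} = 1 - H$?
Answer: $- \frac{140}{9} \approx -15.556$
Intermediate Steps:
$c{\left(H \right)} = \frac{1}{3} - \frac{H}{3}$ ($c{\left(H \right)} = \frac{1 - H}{3} = \frac{1}{3} - \frac{H}{3}$)
$G{\left(p \right)} = -1$ ($G{\left(p \right)} = 3 - 2^{2} = 3 - 4 = -1$)
$s{\left(E \right)} = 2 E + \frac{\frac{1}{3} + \frac{2 E}{3}}{2 + E}$ ($s{\left(E \right)} = \left(E + \frac{E - \left(- \frac{1}{3} + \frac{E}{3}\right)}{E + 2}\right) + E = \left(E + \frac{\frac{1}{3} + \frac{2 E}{3}}{2 + E}\right) + E = 2 E + \frac{\frac{1}{3} + \frac{2 E}{3}}{2 + E}$)
$G{\left(10 \right)} - s{\left(7 \right)} = -1 - \frac{1 + 6 \cdot 7^{2} + 14 \cdot 7}{3 \left(2 + 7\right)} = -1 - \frac{1 + 6 \cdot 49 + 98}{3 \cdot 9} = -1 - \frac{1}{3} \cdot \frac{1}{9} \left(1 + 294 + 98\right) = -1 - \frac{1}{3} \cdot \frac{1}{9} \cdot 393 = -1 - \frac{131}{9} = - \frac{140}{9}$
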